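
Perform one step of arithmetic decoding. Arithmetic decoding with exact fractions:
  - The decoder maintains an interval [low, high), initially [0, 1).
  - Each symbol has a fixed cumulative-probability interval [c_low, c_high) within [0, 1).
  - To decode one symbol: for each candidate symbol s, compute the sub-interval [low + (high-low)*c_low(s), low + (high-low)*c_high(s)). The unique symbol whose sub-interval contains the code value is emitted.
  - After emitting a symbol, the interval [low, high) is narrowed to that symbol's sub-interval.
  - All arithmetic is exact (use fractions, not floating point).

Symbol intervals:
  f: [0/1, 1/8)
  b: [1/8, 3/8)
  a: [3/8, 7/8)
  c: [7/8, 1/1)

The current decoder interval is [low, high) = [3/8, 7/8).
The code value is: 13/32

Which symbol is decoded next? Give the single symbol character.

Interval width = high − low = 7/8 − 3/8 = 1/2
Scaled code = (code − low) / width = (13/32 − 3/8) / 1/2 = 1/16
  f: [0/1, 1/8) ← scaled code falls here ✓
  b: [1/8, 3/8) 
  a: [3/8, 7/8) 
  c: [7/8, 1/1) 

Answer: f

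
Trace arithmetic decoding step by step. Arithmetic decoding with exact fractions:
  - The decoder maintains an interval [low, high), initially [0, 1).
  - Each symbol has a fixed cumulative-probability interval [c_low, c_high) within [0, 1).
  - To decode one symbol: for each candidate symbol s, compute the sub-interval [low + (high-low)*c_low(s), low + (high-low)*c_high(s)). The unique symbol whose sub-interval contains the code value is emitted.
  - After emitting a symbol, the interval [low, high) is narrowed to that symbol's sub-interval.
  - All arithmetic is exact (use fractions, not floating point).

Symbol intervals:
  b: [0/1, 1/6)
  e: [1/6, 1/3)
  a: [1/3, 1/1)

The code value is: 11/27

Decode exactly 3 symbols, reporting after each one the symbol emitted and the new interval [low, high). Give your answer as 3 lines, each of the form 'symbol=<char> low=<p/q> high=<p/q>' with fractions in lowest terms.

Step 1: interval [0/1, 1/1), width = 1/1 - 0/1 = 1/1
  'b': [0/1 + 1/1*0/1, 0/1 + 1/1*1/6) = [0/1, 1/6)
  'e': [0/1 + 1/1*1/6, 0/1 + 1/1*1/3) = [1/6, 1/3)
  'a': [0/1 + 1/1*1/3, 0/1 + 1/1*1/1) = [1/3, 1/1) <- contains code 11/27
  emit 'a', narrow to [1/3, 1/1)
Step 2: interval [1/3, 1/1), width = 1/1 - 1/3 = 2/3
  'b': [1/3 + 2/3*0/1, 1/3 + 2/3*1/6) = [1/3, 4/9) <- contains code 11/27
  'e': [1/3 + 2/3*1/6, 1/3 + 2/3*1/3) = [4/9, 5/9)
  'a': [1/3 + 2/3*1/3, 1/3 + 2/3*1/1) = [5/9, 1/1)
  emit 'b', narrow to [1/3, 4/9)
Step 3: interval [1/3, 4/9), width = 4/9 - 1/3 = 1/9
  'b': [1/3 + 1/9*0/1, 1/3 + 1/9*1/6) = [1/3, 19/54)
  'e': [1/3 + 1/9*1/6, 1/3 + 1/9*1/3) = [19/54, 10/27)
  'a': [1/3 + 1/9*1/3, 1/3 + 1/9*1/1) = [10/27, 4/9) <- contains code 11/27
  emit 'a', narrow to [10/27, 4/9)

Answer: symbol=a low=1/3 high=1/1
symbol=b low=1/3 high=4/9
symbol=a low=10/27 high=4/9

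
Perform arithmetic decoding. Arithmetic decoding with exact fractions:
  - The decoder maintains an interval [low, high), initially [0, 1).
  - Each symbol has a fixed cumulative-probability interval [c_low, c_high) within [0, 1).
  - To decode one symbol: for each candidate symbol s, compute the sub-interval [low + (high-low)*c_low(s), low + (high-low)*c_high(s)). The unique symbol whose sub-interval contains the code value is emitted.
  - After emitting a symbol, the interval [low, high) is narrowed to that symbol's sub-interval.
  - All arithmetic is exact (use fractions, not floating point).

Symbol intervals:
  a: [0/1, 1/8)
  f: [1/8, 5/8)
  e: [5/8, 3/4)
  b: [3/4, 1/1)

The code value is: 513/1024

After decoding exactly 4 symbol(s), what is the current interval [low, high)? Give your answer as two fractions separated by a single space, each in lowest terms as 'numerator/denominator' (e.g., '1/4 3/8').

Step 1: interval [0/1, 1/1), width = 1/1 - 0/1 = 1/1
  'a': [0/1 + 1/1*0/1, 0/1 + 1/1*1/8) = [0/1, 1/8)
  'f': [0/1 + 1/1*1/8, 0/1 + 1/1*5/8) = [1/8, 5/8) <- contains code 513/1024
  'e': [0/1 + 1/1*5/8, 0/1 + 1/1*3/4) = [5/8, 3/4)
  'b': [0/1 + 1/1*3/4, 0/1 + 1/1*1/1) = [3/4, 1/1)
  emit 'f', narrow to [1/8, 5/8)
Step 2: interval [1/8, 5/8), width = 5/8 - 1/8 = 1/2
  'a': [1/8 + 1/2*0/1, 1/8 + 1/2*1/8) = [1/8, 3/16)
  'f': [1/8 + 1/2*1/8, 1/8 + 1/2*5/8) = [3/16, 7/16)
  'e': [1/8 + 1/2*5/8, 1/8 + 1/2*3/4) = [7/16, 1/2)
  'b': [1/8 + 1/2*3/4, 1/8 + 1/2*1/1) = [1/2, 5/8) <- contains code 513/1024
  emit 'b', narrow to [1/2, 5/8)
Step 3: interval [1/2, 5/8), width = 5/8 - 1/2 = 1/8
  'a': [1/2 + 1/8*0/1, 1/2 + 1/8*1/8) = [1/2, 33/64) <- contains code 513/1024
  'f': [1/2 + 1/8*1/8, 1/2 + 1/8*5/8) = [33/64, 37/64)
  'e': [1/2 + 1/8*5/8, 1/2 + 1/8*3/4) = [37/64, 19/32)
  'b': [1/2 + 1/8*3/4, 1/2 + 1/8*1/1) = [19/32, 5/8)
  emit 'a', narrow to [1/2, 33/64)
Step 4: interval [1/2, 33/64), width = 33/64 - 1/2 = 1/64
  'a': [1/2 + 1/64*0/1, 1/2 + 1/64*1/8) = [1/2, 257/512) <- contains code 513/1024
  'f': [1/2 + 1/64*1/8, 1/2 + 1/64*5/8) = [257/512, 261/512)
  'e': [1/2 + 1/64*5/8, 1/2 + 1/64*3/4) = [261/512, 131/256)
  'b': [1/2 + 1/64*3/4, 1/2 + 1/64*1/1) = [131/256, 33/64)
  emit 'a', narrow to [1/2, 257/512)

Answer: 1/2 257/512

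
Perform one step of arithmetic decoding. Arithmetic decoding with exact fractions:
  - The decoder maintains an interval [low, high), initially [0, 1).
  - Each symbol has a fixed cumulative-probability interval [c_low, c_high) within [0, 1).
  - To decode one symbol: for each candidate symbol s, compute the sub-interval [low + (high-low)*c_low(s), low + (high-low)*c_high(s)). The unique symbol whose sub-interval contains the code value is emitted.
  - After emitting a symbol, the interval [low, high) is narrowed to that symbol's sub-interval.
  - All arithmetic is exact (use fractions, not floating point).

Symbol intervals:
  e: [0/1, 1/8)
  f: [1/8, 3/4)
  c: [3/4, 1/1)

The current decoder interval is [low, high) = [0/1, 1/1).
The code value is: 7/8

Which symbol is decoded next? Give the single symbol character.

Answer: c

Derivation:
Interval width = high − low = 1/1 − 0/1 = 1/1
Scaled code = (code − low) / width = (7/8 − 0/1) / 1/1 = 7/8
  e: [0/1, 1/8) 
  f: [1/8, 3/4) 
  c: [3/4, 1/1) ← scaled code falls here ✓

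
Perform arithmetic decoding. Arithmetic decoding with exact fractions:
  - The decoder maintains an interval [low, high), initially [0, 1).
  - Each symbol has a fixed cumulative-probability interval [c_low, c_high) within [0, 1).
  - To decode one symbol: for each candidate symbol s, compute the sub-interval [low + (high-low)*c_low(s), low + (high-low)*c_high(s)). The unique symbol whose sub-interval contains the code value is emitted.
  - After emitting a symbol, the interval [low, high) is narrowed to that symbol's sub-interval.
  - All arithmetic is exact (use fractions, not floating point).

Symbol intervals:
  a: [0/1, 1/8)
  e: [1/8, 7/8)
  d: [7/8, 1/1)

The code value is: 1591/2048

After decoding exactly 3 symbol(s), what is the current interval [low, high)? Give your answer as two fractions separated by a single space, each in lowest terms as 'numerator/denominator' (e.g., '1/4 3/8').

Step 1: interval [0/1, 1/1), width = 1/1 - 0/1 = 1/1
  'a': [0/1 + 1/1*0/1, 0/1 + 1/1*1/8) = [0/1, 1/8)
  'e': [0/1 + 1/1*1/8, 0/1 + 1/1*7/8) = [1/8, 7/8) <- contains code 1591/2048
  'd': [0/1 + 1/1*7/8, 0/1 + 1/1*1/1) = [7/8, 1/1)
  emit 'e', narrow to [1/8, 7/8)
Step 2: interval [1/8, 7/8), width = 7/8 - 1/8 = 3/4
  'a': [1/8 + 3/4*0/1, 1/8 + 3/4*1/8) = [1/8, 7/32)
  'e': [1/8 + 3/4*1/8, 1/8 + 3/4*7/8) = [7/32, 25/32) <- contains code 1591/2048
  'd': [1/8 + 3/4*7/8, 1/8 + 3/4*1/1) = [25/32, 7/8)
  emit 'e', narrow to [7/32, 25/32)
Step 3: interval [7/32, 25/32), width = 25/32 - 7/32 = 9/16
  'a': [7/32 + 9/16*0/1, 7/32 + 9/16*1/8) = [7/32, 37/128)
  'e': [7/32 + 9/16*1/8, 7/32 + 9/16*7/8) = [37/128, 91/128)
  'd': [7/32 + 9/16*7/8, 7/32 + 9/16*1/1) = [91/128, 25/32) <- contains code 1591/2048
  emit 'd', narrow to [91/128, 25/32)

Answer: 91/128 25/32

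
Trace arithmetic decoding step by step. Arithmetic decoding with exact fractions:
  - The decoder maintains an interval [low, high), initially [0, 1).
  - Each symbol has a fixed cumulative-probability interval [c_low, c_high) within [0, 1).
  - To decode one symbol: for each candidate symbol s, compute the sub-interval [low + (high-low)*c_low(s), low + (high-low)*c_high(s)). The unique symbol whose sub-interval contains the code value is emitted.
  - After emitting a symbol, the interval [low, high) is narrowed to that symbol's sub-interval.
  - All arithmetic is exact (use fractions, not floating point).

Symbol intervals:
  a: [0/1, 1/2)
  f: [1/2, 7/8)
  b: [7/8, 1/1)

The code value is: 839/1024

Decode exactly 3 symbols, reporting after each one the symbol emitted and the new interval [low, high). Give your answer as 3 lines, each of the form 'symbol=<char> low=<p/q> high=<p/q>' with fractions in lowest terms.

Step 1: interval [0/1, 1/1), width = 1/1 - 0/1 = 1/1
  'a': [0/1 + 1/1*0/1, 0/1 + 1/1*1/2) = [0/1, 1/2)
  'f': [0/1 + 1/1*1/2, 0/1 + 1/1*7/8) = [1/2, 7/8) <- contains code 839/1024
  'b': [0/1 + 1/1*7/8, 0/1 + 1/1*1/1) = [7/8, 1/1)
  emit 'f', narrow to [1/2, 7/8)
Step 2: interval [1/2, 7/8), width = 7/8 - 1/2 = 3/8
  'a': [1/2 + 3/8*0/1, 1/2 + 3/8*1/2) = [1/2, 11/16)
  'f': [1/2 + 3/8*1/2, 1/2 + 3/8*7/8) = [11/16, 53/64) <- contains code 839/1024
  'b': [1/2 + 3/8*7/8, 1/2 + 3/8*1/1) = [53/64, 7/8)
  emit 'f', narrow to [11/16, 53/64)
Step 3: interval [11/16, 53/64), width = 53/64 - 11/16 = 9/64
  'a': [11/16 + 9/64*0/1, 11/16 + 9/64*1/2) = [11/16, 97/128)
  'f': [11/16 + 9/64*1/2, 11/16 + 9/64*7/8) = [97/128, 415/512)
  'b': [11/16 + 9/64*7/8, 11/16 + 9/64*1/1) = [415/512, 53/64) <- contains code 839/1024
  emit 'b', narrow to [415/512, 53/64)

Answer: symbol=f low=1/2 high=7/8
symbol=f low=11/16 high=53/64
symbol=b low=415/512 high=53/64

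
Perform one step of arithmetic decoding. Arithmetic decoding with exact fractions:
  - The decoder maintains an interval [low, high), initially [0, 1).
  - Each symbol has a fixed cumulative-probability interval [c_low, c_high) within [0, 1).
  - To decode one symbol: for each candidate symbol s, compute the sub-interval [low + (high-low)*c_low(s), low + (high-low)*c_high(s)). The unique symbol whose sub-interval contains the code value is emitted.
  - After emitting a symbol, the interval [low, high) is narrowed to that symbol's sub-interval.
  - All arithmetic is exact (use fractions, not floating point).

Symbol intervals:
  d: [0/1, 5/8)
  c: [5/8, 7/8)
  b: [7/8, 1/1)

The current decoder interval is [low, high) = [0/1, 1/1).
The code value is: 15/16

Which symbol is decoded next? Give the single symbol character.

Answer: b

Derivation:
Interval width = high − low = 1/1 − 0/1 = 1/1
Scaled code = (code − low) / width = (15/16 − 0/1) / 1/1 = 15/16
  d: [0/1, 5/8) 
  c: [5/8, 7/8) 
  b: [7/8, 1/1) ← scaled code falls here ✓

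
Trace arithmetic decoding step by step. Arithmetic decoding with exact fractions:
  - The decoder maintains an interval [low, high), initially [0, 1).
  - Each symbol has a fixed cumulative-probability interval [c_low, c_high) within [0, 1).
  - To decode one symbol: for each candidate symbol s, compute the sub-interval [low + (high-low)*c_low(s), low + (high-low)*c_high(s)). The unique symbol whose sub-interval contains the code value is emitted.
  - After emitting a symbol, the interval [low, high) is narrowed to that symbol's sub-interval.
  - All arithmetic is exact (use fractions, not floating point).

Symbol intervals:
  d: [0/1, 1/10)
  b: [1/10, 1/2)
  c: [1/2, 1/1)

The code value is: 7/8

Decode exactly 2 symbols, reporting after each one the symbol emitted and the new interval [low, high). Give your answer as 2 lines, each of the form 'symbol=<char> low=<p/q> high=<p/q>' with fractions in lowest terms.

Step 1: interval [0/1, 1/1), width = 1/1 - 0/1 = 1/1
  'd': [0/1 + 1/1*0/1, 0/1 + 1/1*1/10) = [0/1, 1/10)
  'b': [0/1 + 1/1*1/10, 0/1 + 1/1*1/2) = [1/10, 1/2)
  'c': [0/1 + 1/1*1/2, 0/1 + 1/1*1/1) = [1/2, 1/1) <- contains code 7/8
  emit 'c', narrow to [1/2, 1/1)
Step 2: interval [1/2, 1/1), width = 1/1 - 1/2 = 1/2
  'd': [1/2 + 1/2*0/1, 1/2 + 1/2*1/10) = [1/2, 11/20)
  'b': [1/2 + 1/2*1/10, 1/2 + 1/2*1/2) = [11/20, 3/4)
  'c': [1/2 + 1/2*1/2, 1/2 + 1/2*1/1) = [3/4, 1/1) <- contains code 7/8
  emit 'c', narrow to [3/4, 1/1)

Answer: symbol=c low=1/2 high=1/1
symbol=c low=3/4 high=1/1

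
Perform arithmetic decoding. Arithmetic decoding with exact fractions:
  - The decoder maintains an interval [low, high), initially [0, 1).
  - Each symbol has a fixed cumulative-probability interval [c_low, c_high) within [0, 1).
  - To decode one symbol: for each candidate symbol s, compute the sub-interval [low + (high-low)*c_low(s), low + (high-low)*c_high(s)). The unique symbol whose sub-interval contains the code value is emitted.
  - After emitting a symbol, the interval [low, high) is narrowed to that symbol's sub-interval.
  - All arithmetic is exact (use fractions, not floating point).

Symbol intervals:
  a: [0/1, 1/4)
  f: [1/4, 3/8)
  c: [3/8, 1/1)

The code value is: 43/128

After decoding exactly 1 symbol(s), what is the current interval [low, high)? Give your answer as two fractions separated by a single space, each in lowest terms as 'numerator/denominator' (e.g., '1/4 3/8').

Answer: 1/4 3/8

Derivation:
Step 1: interval [0/1, 1/1), width = 1/1 - 0/1 = 1/1
  'a': [0/1 + 1/1*0/1, 0/1 + 1/1*1/4) = [0/1, 1/4)
  'f': [0/1 + 1/1*1/4, 0/1 + 1/1*3/8) = [1/4, 3/8) <- contains code 43/128
  'c': [0/1 + 1/1*3/8, 0/1 + 1/1*1/1) = [3/8, 1/1)
  emit 'f', narrow to [1/4, 3/8)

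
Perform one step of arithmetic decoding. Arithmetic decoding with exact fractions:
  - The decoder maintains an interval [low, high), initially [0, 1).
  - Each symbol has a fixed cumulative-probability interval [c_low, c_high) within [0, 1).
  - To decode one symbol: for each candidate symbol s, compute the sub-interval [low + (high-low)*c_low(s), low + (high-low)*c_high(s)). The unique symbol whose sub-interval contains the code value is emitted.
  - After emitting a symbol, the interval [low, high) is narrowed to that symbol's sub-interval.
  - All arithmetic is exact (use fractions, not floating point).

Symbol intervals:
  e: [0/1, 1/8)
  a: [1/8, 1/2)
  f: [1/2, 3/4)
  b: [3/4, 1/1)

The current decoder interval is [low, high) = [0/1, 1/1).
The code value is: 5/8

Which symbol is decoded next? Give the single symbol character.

Answer: f

Derivation:
Interval width = high − low = 1/1 − 0/1 = 1/1
Scaled code = (code − low) / width = (5/8 − 0/1) / 1/1 = 5/8
  e: [0/1, 1/8) 
  a: [1/8, 1/2) 
  f: [1/2, 3/4) ← scaled code falls here ✓
  b: [3/4, 1/1) 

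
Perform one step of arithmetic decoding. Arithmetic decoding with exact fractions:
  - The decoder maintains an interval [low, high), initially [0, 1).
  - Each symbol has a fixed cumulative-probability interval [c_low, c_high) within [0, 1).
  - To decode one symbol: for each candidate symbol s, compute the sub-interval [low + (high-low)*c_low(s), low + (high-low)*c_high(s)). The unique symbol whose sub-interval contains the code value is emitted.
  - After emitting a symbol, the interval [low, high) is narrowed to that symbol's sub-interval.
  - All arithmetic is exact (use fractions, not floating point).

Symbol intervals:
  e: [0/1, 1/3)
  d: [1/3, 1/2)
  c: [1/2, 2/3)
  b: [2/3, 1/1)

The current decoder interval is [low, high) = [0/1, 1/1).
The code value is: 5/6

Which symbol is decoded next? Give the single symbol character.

Interval width = high − low = 1/1 − 0/1 = 1/1
Scaled code = (code − low) / width = (5/6 − 0/1) / 1/1 = 5/6
  e: [0/1, 1/3) 
  d: [1/3, 1/2) 
  c: [1/2, 2/3) 
  b: [2/3, 1/1) ← scaled code falls here ✓

Answer: b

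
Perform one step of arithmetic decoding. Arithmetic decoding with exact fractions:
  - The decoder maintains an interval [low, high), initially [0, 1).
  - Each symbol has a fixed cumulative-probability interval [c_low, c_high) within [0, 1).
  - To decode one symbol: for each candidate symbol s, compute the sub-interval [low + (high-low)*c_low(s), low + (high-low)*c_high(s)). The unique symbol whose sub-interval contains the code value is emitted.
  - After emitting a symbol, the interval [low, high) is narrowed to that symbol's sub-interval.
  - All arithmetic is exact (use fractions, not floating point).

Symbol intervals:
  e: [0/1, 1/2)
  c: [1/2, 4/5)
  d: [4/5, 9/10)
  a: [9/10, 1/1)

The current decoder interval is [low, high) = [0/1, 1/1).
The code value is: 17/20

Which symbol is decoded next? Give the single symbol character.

Answer: d

Derivation:
Interval width = high − low = 1/1 − 0/1 = 1/1
Scaled code = (code − low) / width = (17/20 − 0/1) / 1/1 = 17/20
  e: [0/1, 1/2) 
  c: [1/2, 4/5) 
  d: [4/5, 9/10) ← scaled code falls here ✓
  a: [9/10, 1/1) 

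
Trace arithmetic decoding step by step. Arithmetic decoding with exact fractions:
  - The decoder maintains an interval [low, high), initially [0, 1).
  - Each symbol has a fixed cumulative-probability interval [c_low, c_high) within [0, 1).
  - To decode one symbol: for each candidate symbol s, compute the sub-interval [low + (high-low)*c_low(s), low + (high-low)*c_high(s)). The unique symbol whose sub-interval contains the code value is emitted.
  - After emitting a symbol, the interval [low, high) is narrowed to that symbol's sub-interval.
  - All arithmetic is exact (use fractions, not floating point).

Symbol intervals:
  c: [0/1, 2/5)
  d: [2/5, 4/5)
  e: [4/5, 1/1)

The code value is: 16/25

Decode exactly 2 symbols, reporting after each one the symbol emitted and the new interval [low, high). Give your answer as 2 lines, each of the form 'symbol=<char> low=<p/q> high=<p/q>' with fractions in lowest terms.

Answer: symbol=d low=2/5 high=4/5
symbol=d low=14/25 high=18/25

Derivation:
Step 1: interval [0/1, 1/1), width = 1/1 - 0/1 = 1/1
  'c': [0/1 + 1/1*0/1, 0/1 + 1/1*2/5) = [0/1, 2/5)
  'd': [0/1 + 1/1*2/5, 0/1 + 1/1*4/5) = [2/5, 4/5) <- contains code 16/25
  'e': [0/1 + 1/1*4/5, 0/1 + 1/1*1/1) = [4/5, 1/1)
  emit 'd', narrow to [2/5, 4/5)
Step 2: interval [2/5, 4/5), width = 4/5 - 2/5 = 2/5
  'c': [2/5 + 2/5*0/1, 2/5 + 2/5*2/5) = [2/5, 14/25)
  'd': [2/5 + 2/5*2/5, 2/5 + 2/5*4/5) = [14/25, 18/25) <- contains code 16/25
  'e': [2/5 + 2/5*4/5, 2/5 + 2/5*1/1) = [18/25, 4/5)
  emit 'd', narrow to [14/25, 18/25)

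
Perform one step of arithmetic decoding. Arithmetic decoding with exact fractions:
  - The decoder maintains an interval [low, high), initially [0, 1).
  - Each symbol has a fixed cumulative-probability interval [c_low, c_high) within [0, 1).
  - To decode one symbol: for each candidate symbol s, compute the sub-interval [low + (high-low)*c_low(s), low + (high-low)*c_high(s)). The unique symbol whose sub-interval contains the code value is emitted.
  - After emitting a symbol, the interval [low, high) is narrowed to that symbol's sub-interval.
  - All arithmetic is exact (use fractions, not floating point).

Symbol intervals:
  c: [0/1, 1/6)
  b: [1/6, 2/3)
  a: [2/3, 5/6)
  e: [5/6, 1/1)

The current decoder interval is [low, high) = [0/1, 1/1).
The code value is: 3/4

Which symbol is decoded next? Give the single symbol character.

Interval width = high − low = 1/1 − 0/1 = 1/1
Scaled code = (code − low) / width = (3/4 − 0/1) / 1/1 = 3/4
  c: [0/1, 1/6) 
  b: [1/6, 2/3) 
  a: [2/3, 5/6) ← scaled code falls here ✓
  e: [5/6, 1/1) 

Answer: a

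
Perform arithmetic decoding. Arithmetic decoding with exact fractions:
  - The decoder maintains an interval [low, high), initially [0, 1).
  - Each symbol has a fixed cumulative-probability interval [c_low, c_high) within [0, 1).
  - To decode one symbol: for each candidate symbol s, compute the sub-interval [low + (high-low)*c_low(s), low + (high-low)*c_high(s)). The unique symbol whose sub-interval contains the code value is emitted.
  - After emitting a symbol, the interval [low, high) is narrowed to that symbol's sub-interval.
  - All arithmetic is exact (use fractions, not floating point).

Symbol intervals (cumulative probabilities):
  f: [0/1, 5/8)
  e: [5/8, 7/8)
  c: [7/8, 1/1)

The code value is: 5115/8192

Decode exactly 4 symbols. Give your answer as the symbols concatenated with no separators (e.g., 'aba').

Answer: fccc

Derivation:
Step 1: interval [0/1, 1/1), width = 1/1 - 0/1 = 1/1
  'f': [0/1 + 1/1*0/1, 0/1 + 1/1*5/8) = [0/1, 5/8) <- contains code 5115/8192
  'e': [0/1 + 1/1*5/8, 0/1 + 1/1*7/8) = [5/8, 7/8)
  'c': [0/1 + 1/1*7/8, 0/1 + 1/1*1/1) = [7/8, 1/1)
  emit 'f', narrow to [0/1, 5/8)
Step 2: interval [0/1, 5/8), width = 5/8 - 0/1 = 5/8
  'f': [0/1 + 5/8*0/1, 0/1 + 5/8*5/8) = [0/1, 25/64)
  'e': [0/1 + 5/8*5/8, 0/1 + 5/8*7/8) = [25/64, 35/64)
  'c': [0/1 + 5/8*7/8, 0/1 + 5/8*1/1) = [35/64, 5/8) <- contains code 5115/8192
  emit 'c', narrow to [35/64, 5/8)
Step 3: interval [35/64, 5/8), width = 5/8 - 35/64 = 5/64
  'f': [35/64 + 5/64*0/1, 35/64 + 5/64*5/8) = [35/64, 305/512)
  'e': [35/64 + 5/64*5/8, 35/64 + 5/64*7/8) = [305/512, 315/512)
  'c': [35/64 + 5/64*7/8, 35/64 + 5/64*1/1) = [315/512, 5/8) <- contains code 5115/8192
  emit 'c', narrow to [315/512, 5/8)
Step 4: interval [315/512, 5/8), width = 5/8 - 315/512 = 5/512
  'f': [315/512 + 5/512*0/1, 315/512 + 5/512*5/8) = [315/512, 2545/4096)
  'e': [315/512 + 5/512*5/8, 315/512 + 5/512*7/8) = [2545/4096, 2555/4096)
  'c': [315/512 + 5/512*7/8, 315/512 + 5/512*1/1) = [2555/4096, 5/8) <- contains code 5115/8192
  emit 'c', narrow to [2555/4096, 5/8)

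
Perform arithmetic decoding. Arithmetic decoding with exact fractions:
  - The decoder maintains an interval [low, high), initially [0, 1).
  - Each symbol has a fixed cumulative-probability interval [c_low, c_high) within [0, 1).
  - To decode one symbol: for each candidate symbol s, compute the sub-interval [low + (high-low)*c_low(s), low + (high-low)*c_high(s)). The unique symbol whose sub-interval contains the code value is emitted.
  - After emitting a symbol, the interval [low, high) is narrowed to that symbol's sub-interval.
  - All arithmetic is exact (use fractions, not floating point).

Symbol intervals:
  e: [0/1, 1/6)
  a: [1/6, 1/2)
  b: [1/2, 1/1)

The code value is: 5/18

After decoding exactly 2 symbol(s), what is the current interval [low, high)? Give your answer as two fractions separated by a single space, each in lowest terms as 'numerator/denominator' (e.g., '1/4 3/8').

Step 1: interval [0/1, 1/1), width = 1/1 - 0/1 = 1/1
  'e': [0/1 + 1/1*0/1, 0/1 + 1/1*1/6) = [0/1, 1/6)
  'a': [0/1 + 1/1*1/6, 0/1 + 1/1*1/2) = [1/6, 1/2) <- contains code 5/18
  'b': [0/1 + 1/1*1/2, 0/1 + 1/1*1/1) = [1/2, 1/1)
  emit 'a', narrow to [1/6, 1/2)
Step 2: interval [1/6, 1/2), width = 1/2 - 1/6 = 1/3
  'e': [1/6 + 1/3*0/1, 1/6 + 1/3*1/6) = [1/6, 2/9)
  'a': [1/6 + 1/3*1/6, 1/6 + 1/3*1/2) = [2/9, 1/3) <- contains code 5/18
  'b': [1/6 + 1/3*1/2, 1/6 + 1/3*1/1) = [1/3, 1/2)
  emit 'a', narrow to [2/9, 1/3)

Answer: 2/9 1/3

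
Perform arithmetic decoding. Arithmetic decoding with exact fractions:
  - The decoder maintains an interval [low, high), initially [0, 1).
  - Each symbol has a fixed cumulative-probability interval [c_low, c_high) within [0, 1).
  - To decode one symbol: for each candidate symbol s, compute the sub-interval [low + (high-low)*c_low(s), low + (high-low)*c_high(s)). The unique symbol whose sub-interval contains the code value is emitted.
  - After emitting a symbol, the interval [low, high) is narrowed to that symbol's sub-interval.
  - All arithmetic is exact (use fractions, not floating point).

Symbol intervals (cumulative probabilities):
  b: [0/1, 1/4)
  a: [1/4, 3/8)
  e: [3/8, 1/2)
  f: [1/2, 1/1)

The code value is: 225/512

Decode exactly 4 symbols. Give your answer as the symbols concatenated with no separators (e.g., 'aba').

Answer: efbb

Derivation:
Step 1: interval [0/1, 1/1), width = 1/1 - 0/1 = 1/1
  'b': [0/1 + 1/1*0/1, 0/1 + 1/1*1/4) = [0/1, 1/4)
  'a': [0/1 + 1/1*1/4, 0/1 + 1/1*3/8) = [1/4, 3/8)
  'e': [0/1 + 1/1*3/8, 0/1 + 1/1*1/2) = [3/8, 1/2) <- contains code 225/512
  'f': [0/1 + 1/1*1/2, 0/1 + 1/1*1/1) = [1/2, 1/1)
  emit 'e', narrow to [3/8, 1/2)
Step 2: interval [3/8, 1/2), width = 1/2 - 3/8 = 1/8
  'b': [3/8 + 1/8*0/1, 3/8 + 1/8*1/4) = [3/8, 13/32)
  'a': [3/8 + 1/8*1/4, 3/8 + 1/8*3/8) = [13/32, 27/64)
  'e': [3/8 + 1/8*3/8, 3/8 + 1/8*1/2) = [27/64, 7/16)
  'f': [3/8 + 1/8*1/2, 3/8 + 1/8*1/1) = [7/16, 1/2) <- contains code 225/512
  emit 'f', narrow to [7/16, 1/2)
Step 3: interval [7/16, 1/2), width = 1/2 - 7/16 = 1/16
  'b': [7/16 + 1/16*0/1, 7/16 + 1/16*1/4) = [7/16, 29/64) <- contains code 225/512
  'a': [7/16 + 1/16*1/4, 7/16 + 1/16*3/8) = [29/64, 59/128)
  'e': [7/16 + 1/16*3/8, 7/16 + 1/16*1/2) = [59/128, 15/32)
  'f': [7/16 + 1/16*1/2, 7/16 + 1/16*1/1) = [15/32, 1/2)
  emit 'b', narrow to [7/16, 29/64)
Step 4: interval [7/16, 29/64), width = 29/64 - 7/16 = 1/64
  'b': [7/16 + 1/64*0/1, 7/16 + 1/64*1/4) = [7/16, 113/256) <- contains code 225/512
  'a': [7/16 + 1/64*1/4, 7/16 + 1/64*3/8) = [113/256, 227/512)
  'e': [7/16 + 1/64*3/8, 7/16 + 1/64*1/2) = [227/512, 57/128)
  'f': [7/16 + 1/64*1/2, 7/16 + 1/64*1/1) = [57/128, 29/64)
  emit 'b', narrow to [7/16, 113/256)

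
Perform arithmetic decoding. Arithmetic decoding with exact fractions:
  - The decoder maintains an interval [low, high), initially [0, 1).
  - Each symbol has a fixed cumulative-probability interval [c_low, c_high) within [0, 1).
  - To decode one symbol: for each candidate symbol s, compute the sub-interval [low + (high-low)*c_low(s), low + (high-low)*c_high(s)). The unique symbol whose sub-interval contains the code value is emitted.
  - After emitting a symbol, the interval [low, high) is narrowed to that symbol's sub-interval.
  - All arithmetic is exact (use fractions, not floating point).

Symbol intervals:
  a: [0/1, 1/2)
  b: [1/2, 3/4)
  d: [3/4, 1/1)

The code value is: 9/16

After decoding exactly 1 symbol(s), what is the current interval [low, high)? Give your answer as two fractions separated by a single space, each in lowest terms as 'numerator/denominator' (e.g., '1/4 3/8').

Step 1: interval [0/1, 1/1), width = 1/1 - 0/1 = 1/1
  'a': [0/1 + 1/1*0/1, 0/1 + 1/1*1/2) = [0/1, 1/2)
  'b': [0/1 + 1/1*1/2, 0/1 + 1/1*3/4) = [1/2, 3/4) <- contains code 9/16
  'd': [0/1 + 1/1*3/4, 0/1 + 1/1*1/1) = [3/4, 1/1)
  emit 'b', narrow to [1/2, 3/4)

Answer: 1/2 3/4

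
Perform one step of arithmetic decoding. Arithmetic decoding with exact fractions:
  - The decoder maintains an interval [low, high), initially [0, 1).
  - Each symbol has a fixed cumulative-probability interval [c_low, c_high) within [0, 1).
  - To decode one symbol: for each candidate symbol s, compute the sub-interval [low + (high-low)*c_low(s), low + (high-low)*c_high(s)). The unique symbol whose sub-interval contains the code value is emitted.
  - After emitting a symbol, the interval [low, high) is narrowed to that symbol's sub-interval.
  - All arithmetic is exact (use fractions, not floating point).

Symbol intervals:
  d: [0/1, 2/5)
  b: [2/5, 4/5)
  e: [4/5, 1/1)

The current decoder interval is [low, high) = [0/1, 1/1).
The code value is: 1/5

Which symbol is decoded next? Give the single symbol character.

Interval width = high − low = 1/1 − 0/1 = 1/1
Scaled code = (code − low) / width = (1/5 − 0/1) / 1/1 = 1/5
  d: [0/1, 2/5) ← scaled code falls here ✓
  b: [2/5, 4/5) 
  e: [4/5, 1/1) 

Answer: d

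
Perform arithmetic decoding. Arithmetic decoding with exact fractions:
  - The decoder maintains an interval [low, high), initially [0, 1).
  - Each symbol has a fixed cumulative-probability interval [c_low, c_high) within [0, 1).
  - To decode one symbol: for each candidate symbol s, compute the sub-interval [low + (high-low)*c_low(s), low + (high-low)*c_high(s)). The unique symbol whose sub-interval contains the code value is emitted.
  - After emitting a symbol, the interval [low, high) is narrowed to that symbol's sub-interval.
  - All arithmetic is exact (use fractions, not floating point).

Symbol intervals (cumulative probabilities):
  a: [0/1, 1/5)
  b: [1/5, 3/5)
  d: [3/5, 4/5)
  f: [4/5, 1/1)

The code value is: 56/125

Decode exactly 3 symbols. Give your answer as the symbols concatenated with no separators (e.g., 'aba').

Answer: bda

Derivation:
Step 1: interval [0/1, 1/1), width = 1/1 - 0/1 = 1/1
  'a': [0/1 + 1/1*0/1, 0/1 + 1/1*1/5) = [0/1, 1/5)
  'b': [0/1 + 1/1*1/5, 0/1 + 1/1*3/5) = [1/5, 3/5) <- contains code 56/125
  'd': [0/1 + 1/1*3/5, 0/1 + 1/1*4/5) = [3/5, 4/5)
  'f': [0/1 + 1/1*4/5, 0/1 + 1/1*1/1) = [4/5, 1/1)
  emit 'b', narrow to [1/5, 3/5)
Step 2: interval [1/5, 3/5), width = 3/5 - 1/5 = 2/5
  'a': [1/5 + 2/5*0/1, 1/5 + 2/5*1/5) = [1/5, 7/25)
  'b': [1/5 + 2/5*1/5, 1/5 + 2/5*3/5) = [7/25, 11/25)
  'd': [1/5 + 2/5*3/5, 1/5 + 2/5*4/5) = [11/25, 13/25) <- contains code 56/125
  'f': [1/5 + 2/5*4/5, 1/5 + 2/5*1/1) = [13/25, 3/5)
  emit 'd', narrow to [11/25, 13/25)
Step 3: interval [11/25, 13/25), width = 13/25 - 11/25 = 2/25
  'a': [11/25 + 2/25*0/1, 11/25 + 2/25*1/5) = [11/25, 57/125) <- contains code 56/125
  'b': [11/25 + 2/25*1/5, 11/25 + 2/25*3/5) = [57/125, 61/125)
  'd': [11/25 + 2/25*3/5, 11/25 + 2/25*4/5) = [61/125, 63/125)
  'f': [11/25 + 2/25*4/5, 11/25 + 2/25*1/1) = [63/125, 13/25)
  emit 'a', narrow to [11/25, 57/125)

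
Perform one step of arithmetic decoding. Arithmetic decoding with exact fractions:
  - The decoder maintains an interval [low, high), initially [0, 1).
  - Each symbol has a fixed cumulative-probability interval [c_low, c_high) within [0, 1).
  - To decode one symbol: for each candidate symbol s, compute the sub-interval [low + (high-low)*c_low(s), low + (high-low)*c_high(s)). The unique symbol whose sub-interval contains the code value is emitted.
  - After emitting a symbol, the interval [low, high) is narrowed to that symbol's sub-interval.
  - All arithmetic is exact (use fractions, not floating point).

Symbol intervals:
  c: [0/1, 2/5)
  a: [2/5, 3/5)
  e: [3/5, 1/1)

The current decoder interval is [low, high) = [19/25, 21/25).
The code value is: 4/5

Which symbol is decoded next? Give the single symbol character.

Answer: a

Derivation:
Interval width = high − low = 21/25 − 19/25 = 2/25
Scaled code = (code − low) / width = (4/5 − 19/25) / 2/25 = 1/2
  c: [0/1, 2/5) 
  a: [2/5, 3/5) ← scaled code falls here ✓
  e: [3/5, 1/1) 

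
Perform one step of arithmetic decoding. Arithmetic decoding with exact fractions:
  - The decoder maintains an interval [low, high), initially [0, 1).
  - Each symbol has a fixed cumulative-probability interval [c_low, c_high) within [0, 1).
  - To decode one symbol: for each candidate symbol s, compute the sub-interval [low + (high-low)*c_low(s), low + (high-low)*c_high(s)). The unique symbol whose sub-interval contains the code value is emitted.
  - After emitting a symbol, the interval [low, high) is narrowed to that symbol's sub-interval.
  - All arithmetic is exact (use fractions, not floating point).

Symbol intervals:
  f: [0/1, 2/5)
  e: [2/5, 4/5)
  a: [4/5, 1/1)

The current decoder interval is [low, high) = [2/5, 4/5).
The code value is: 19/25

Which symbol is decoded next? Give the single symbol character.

Answer: a

Derivation:
Interval width = high − low = 4/5 − 2/5 = 2/5
Scaled code = (code − low) / width = (19/25 − 2/5) / 2/5 = 9/10
  f: [0/1, 2/5) 
  e: [2/5, 4/5) 
  a: [4/5, 1/1) ← scaled code falls here ✓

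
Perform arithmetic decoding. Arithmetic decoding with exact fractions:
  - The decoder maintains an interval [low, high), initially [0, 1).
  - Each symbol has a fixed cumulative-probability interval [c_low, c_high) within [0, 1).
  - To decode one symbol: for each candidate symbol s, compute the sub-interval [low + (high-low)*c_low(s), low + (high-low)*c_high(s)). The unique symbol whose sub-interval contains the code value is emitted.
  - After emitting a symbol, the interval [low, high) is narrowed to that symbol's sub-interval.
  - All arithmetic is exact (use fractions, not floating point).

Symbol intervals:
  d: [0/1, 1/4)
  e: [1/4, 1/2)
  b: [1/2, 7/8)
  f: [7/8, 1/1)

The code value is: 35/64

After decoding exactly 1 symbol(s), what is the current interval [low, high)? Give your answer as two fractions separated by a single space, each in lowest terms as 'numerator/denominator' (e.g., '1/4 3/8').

Step 1: interval [0/1, 1/1), width = 1/1 - 0/1 = 1/1
  'd': [0/1 + 1/1*0/1, 0/1 + 1/1*1/4) = [0/1, 1/4)
  'e': [0/1 + 1/1*1/4, 0/1 + 1/1*1/2) = [1/4, 1/2)
  'b': [0/1 + 1/1*1/2, 0/1 + 1/1*7/8) = [1/2, 7/8) <- contains code 35/64
  'f': [0/1 + 1/1*7/8, 0/1 + 1/1*1/1) = [7/8, 1/1)
  emit 'b', narrow to [1/2, 7/8)

Answer: 1/2 7/8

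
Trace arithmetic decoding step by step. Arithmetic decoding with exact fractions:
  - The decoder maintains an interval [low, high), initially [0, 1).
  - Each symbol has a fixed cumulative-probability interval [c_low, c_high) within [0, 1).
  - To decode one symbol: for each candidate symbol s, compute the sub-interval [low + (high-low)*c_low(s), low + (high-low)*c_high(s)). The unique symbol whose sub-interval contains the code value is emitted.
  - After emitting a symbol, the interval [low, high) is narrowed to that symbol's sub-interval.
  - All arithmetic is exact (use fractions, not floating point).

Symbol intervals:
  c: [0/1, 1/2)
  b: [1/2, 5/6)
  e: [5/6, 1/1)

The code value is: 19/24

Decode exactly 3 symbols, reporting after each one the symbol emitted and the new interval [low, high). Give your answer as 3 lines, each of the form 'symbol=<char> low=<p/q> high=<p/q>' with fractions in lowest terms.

Answer: symbol=b low=1/2 high=5/6
symbol=e low=7/9 high=5/6
symbol=c low=7/9 high=29/36

Derivation:
Step 1: interval [0/1, 1/1), width = 1/1 - 0/1 = 1/1
  'c': [0/1 + 1/1*0/1, 0/1 + 1/1*1/2) = [0/1, 1/2)
  'b': [0/1 + 1/1*1/2, 0/1 + 1/1*5/6) = [1/2, 5/6) <- contains code 19/24
  'e': [0/1 + 1/1*5/6, 0/1 + 1/1*1/1) = [5/6, 1/1)
  emit 'b', narrow to [1/2, 5/6)
Step 2: interval [1/2, 5/6), width = 5/6 - 1/2 = 1/3
  'c': [1/2 + 1/3*0/1, 1/2 + 1/3*1/2) = [1/2, 2/3)
  'b': [1/2 + 1/3*1/2, 1/2 + 1/3*5/6) = [2/3, 7/9)
  'e': [1/2 + 1/3*5/6, 1/2 + 1/3*1/1) = [7/9, 5/6) <- contains code 19/24
  emit 'e', narrow to [7/9, 5/6)
Step 3: interval [7/9, 5/6), width = 5/6 - 7/9 = 1/18
  'c': [7/9 + 1/18*0/1, 7/9 + 1/18*1/2) = [7/9, 29/36) <- contains code 19/24
  'b': [7/9 + 1/18*1/2, 7/9 + 1/18*5/6) = [29/36, 89/108)
  'e': [7/9 + 1/18*5/6, 7/9 + 1/18*1/1) = [89/108, 5/6)
  emit 'c', narrow to [7/9, 29/36)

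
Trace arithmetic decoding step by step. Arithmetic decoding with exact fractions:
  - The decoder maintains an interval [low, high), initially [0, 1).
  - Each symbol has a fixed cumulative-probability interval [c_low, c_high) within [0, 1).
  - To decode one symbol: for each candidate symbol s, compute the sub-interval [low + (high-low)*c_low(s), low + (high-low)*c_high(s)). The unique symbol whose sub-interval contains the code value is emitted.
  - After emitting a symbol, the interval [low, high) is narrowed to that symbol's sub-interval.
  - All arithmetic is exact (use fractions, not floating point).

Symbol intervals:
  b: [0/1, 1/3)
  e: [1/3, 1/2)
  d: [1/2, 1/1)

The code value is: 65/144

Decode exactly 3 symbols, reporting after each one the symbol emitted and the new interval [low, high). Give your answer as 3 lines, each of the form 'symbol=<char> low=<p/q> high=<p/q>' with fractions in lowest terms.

Answer: symbol=e low=1/3 high=1/2
symbol=d low=5/12 high=1/2
symbol=e low=4/9 high=11/24

Derivation:
Step 1: interval [0/1, 1/1), width = 1/1 - 0/1 = 1/1
  'b': [0/1 + 1/1*0/1, 0/1 + 1/1*1/3) = [0/1, 1/3)
  'e': [0/1 + 1/1*1/3, 0/1 + 1/1*1/2) = [1/3, 1/2) <- contains code 65/144
  'd': [0/1 + 1/1*1/2, 0/1 + 1/1*1/1) = [1/2, 1/1)
  emit 'e', narrow to [1/3, 1/2)
Step 2: interval [1/3, 1/2), width = 1/2 - 1/3 = 1/6
  'b': [1/3 + 1/6*0/1, 1/3 + 1/6*1/3) = [1/3, 7/18)
  'e': [1/3 + 1/6*1/3, 1/3 + 1/6*1/2) = [7/18, 5/12)
  'd': [1/3 + 1/6*1/2, 1/3 + 1/6*1/1) = [5/12, 1/2) <- contains code 65/144
  emit 'd', narrow to [5/12, 1/2)
Step 3: interval [5/12, 1/2), width = 1/2 - 5/12 = 1/12
  'b': [5/12 + 1/12*0/1, 5/12 + 1/12*1/3) = [5/12, 4/9)
  'e': [5/12 + 1/12*1/3, 5/12 + 1/12*1/2) = [4/9, 11/24) <- contains code 65/144
  'd': [5/12 + 1/12*1/2, 5/12 + 1/12*1/1) = [11/24, 1/2)
  emit 'e', narrow to [4/9, 11/24)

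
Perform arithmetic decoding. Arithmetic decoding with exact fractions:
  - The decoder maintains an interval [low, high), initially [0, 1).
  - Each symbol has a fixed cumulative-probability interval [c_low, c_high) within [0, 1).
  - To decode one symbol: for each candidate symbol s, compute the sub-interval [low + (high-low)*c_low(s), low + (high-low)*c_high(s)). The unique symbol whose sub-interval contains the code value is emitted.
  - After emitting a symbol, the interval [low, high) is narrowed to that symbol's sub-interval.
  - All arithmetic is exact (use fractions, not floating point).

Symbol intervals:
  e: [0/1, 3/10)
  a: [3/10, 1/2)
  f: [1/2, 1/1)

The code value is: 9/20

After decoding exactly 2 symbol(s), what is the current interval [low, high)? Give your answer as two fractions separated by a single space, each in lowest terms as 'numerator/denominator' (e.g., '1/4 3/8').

Step 1: interval [0/1, 1/1), width = 1/1 - 0/1 = 1/1
  'e': [0/1 + 1/1*0/1, 0/1 + 1/1*3/10) = [0/1, 3/10)
  'a': [0/1 + 1/1*3/10, 0/1 + 1/1*1/2) = [3/10, 1/2) <- contains code 9/20
  'f': [0/1 + 1/1*1/2, 0/1 + 1/1*1/1) = [1/2, 1/1)
  emit 'a', narrow to [3/10, 1/2)
Step 2: interval [3/10, 1/2), width = 1/2 - 3/10 = 1/5
  'e': [3/10 + 1/5*0/1, 3/10 + 1/5*3/10) = [3/10, 9/25)
  'a': [3/10 + 1/5*3/10, 3/10 + 1/5*1/2) = [9/25, 2/5)
  'f': [3/10 + 1/5*1/2, 3/10 + 1/5*1/1) = [2/5, 1/2) <- contains code 9/20
  emit 'f', narrow to [2/5, 1/2)

Answer: 2/5 1/2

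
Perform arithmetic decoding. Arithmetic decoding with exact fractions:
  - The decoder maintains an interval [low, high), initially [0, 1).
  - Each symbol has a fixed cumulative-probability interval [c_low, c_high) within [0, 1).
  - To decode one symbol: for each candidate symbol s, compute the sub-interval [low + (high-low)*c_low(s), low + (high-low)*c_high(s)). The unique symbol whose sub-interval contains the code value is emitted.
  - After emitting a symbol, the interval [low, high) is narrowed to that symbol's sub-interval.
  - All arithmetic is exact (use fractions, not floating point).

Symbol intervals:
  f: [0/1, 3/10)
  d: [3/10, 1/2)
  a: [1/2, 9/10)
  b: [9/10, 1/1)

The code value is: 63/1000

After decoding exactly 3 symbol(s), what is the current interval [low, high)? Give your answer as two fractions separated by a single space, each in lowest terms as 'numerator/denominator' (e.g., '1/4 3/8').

Answer: 9/200 81/1000

Derivation:
Step 1: interval [0/1, 1/1), width = 1/1 - 0/1 = 1/1
  'f': [0/1 + 1/1*0/1, 0/1 + 1/1*3/10) = [0/1, 3/10) <- contains code 63/1000
  'd': [0/1 + 1/1*3/10, 0/1 + 1/1*1/2) = [3/10, 1/2)
  'a': [0/1 + 1/1*1/2, 0/1 + 1/1*9/10) = [1/2, 9/10)
  'b': [0/1 + 1/1*9/10, 0/1 + 1/1*1/1) = [9/10, 1/1)
  emit 'f', narrow to [0/1, 3/10)
Step 2: interval [0/1, 3/10), width = 3/10 - 0/1 = 3/10
  'f': [0/1 + 3/10*0/1, 0/1 + 3/10*3/10) = [0/1, 9/100) <- contains code 63/1000
  'd': [0/1 + 3/10*3/10, 0/1 + 3/10*1/2) = [9/100, 3/20)
  'a': [0/1 + 3/10*1/2, 0/1 + 3/10*9/10) = [3/20, 27/100)
  'b': [0/1 + 3/10*9/10, 0/1 + 3/10*1/1) = [27/100, 3/10)
  emit 'f', narrow to [0/1, 9/100)
Step 3: interval [0/1, 9/100), width = 9/100 - 0/1 = 9/100
  'f': [0/1 + 9/100*0/1, 0/1 + 9/100*3/10) = [0/1, 27/1000)
  'd': [0/1 + 9/100*3/10, 0/1 + 9/100*1/2) = [27/1000, 9/200)
  'a': [0/1 + 9/100*1/2, 0/1 + 9/100*9/10) = [9/200, 81/1000) <- contains code 63/1000
  'b': [0/1 + 9/100*9/10, 0/1 + 9/100*1/1) = [81/1000, 9/100)
  emit 'a', narrow to [9/200, 81/1000)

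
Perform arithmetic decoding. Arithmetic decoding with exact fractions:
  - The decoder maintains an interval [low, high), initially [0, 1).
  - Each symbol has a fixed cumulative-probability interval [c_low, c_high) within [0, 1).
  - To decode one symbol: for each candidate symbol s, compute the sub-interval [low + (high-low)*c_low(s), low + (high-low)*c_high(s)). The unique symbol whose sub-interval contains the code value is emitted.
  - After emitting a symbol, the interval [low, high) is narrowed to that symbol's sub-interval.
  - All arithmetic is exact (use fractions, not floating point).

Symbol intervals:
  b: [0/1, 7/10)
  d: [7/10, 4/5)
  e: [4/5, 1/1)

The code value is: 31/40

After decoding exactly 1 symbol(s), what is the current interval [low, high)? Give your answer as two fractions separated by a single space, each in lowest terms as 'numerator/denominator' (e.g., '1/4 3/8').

Answer: 7/10 4/5

Derivation:
Step 1: interval [0/1, 1/1), width = 1/1 - 0/1 = 1/1
  'b': [0/1 + 1/1*0/1, 0/1 + 1/1*7/10) = [0/1, 7/10)
  'd': [0/1 + 1/1*7/10, 0/1 + 1/1*4/5) = [7/10, 4/5) <- contains code 31/40
  'e': [0/1 + 1/1*4/5, 0/1 + 1/1*1/1) = [4/5, 1/1)
  emit 'd', narrow to [7/10, 4/5)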